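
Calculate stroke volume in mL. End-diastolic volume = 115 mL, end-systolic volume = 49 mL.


SV = EDV - ESV
SV = 115 - 49
SV = 66 mL


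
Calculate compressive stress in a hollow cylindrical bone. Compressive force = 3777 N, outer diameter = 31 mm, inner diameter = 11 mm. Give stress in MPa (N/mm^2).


A = pi*(r_o^2 - r_i^2)
r_o = 15.5 mm, r_i = 5.5 mm
A = 659.734 mm^2
sigma = F/A = 3777 / 659.734
sigma = 5.725 MPa


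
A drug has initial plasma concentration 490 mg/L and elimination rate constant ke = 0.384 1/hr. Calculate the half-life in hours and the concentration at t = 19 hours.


t_half = ln(2) / ke = 0.693147 / 0.384 = 1.805 hr
C(t) = C0 * exp(-ke*t) = 490 * exp(-0.384*19)
C(19) = 0.3323 mg/L


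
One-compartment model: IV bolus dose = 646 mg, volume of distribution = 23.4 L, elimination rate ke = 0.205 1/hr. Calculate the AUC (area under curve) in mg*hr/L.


C0 = Dose/Vd = 646/23.4 = 27.6068 mg/L
AUC = C0/ke = 27.6068/0.205
AUC = 134.7 mg*hr/L


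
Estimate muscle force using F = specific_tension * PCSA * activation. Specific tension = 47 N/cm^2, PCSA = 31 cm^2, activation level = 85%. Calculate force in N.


F = sigma * PCSA * activation
F = 47 * 31 * 0.85
F = 1238 N


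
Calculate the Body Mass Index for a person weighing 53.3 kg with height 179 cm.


BMI = weight / height^2
height = 179 cm = 1.79 m
BMI = 53.3 / 1.79^2
BMI = 16.63 kg/m^2


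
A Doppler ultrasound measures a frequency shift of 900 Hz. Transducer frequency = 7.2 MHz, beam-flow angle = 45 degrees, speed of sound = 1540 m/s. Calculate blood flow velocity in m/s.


v = fd * c / (2 * f0 * cos(theta))
v = 900 * 1540 / (2 * 7.2000e+06 * cos(45))
v = 0.1361 m/s


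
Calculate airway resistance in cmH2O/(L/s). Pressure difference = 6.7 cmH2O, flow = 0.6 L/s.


R = dP / flow
R = 6.7 / 0.6
R = 11.17 cmH2O/(L/s)


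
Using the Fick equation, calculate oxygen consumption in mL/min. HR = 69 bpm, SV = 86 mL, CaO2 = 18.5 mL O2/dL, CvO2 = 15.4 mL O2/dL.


CO = HR*SV = 69*86/1000 = 5.934 L/min
a-v O2 diff = 18.5 - 15.4 = 3.1 mL/dL
VO2 = CO * (CaO2-CvO2) * 10 dL/L
VO2 = 5.934 * 3.1 * 10
VO2 = 184 mL/min


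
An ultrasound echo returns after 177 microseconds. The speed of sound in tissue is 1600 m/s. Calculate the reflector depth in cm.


depth = c * t / 2
t = 177 us = 1.7700e-04 s
depth = 1600 * 1.7700e-04 / 2
depth = 0.1416 m = 14.16 cm


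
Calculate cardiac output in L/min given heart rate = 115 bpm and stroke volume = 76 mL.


CO = HR * SV
CO = 115 * 76 / 1000
CO = 8.74 L/min


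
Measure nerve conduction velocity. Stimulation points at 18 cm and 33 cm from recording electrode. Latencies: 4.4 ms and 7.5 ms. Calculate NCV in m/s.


Distance = (33 - 18) / 100 = 0.15 m
dt = (7.5 - 4.4) / 1000 = 0.0031 s
NCV = dist / dt = 48.39 m/s


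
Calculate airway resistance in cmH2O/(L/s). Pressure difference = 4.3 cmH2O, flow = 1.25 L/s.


R = dP / flow
R = 4.3 / 1.25
R = 3.44 cmH2O/(L/s)


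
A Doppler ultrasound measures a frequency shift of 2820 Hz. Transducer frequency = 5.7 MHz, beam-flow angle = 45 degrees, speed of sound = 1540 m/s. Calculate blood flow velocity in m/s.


v = fd * c / (2 * f0 * cos(theta))
v = 2820 * 1540 / (2 * 5.7000e+06 * cos(45))
v = 0.5387 m/s


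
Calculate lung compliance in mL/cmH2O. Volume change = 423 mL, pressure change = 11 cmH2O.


C = dV / dP
C = 423 / 11
C = 38.45 mL/cmH2O


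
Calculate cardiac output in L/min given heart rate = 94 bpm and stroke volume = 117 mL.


CO = HR * SV
CO = 94 * 117 / 1000
CO = 11 L/min


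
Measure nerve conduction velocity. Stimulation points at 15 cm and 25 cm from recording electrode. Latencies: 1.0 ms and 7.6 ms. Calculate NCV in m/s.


Distance = (25 - 15) / 100 = 0.1 m
dt = (7.6 - 1.0) / 1000 = 0.0066 s
NCV = dist / dt = 15.15 m/s


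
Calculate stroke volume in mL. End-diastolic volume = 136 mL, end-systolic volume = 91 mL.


SV = EDV - ESV
SV = 136 - 91
SV = 45 mL


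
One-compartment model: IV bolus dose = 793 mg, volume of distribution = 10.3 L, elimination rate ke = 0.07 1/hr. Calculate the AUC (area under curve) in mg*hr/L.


C0 = Dose/Vd = 793/10.3 = 76.9903 mg/L
AUC = C0/ke = 76.9903/0.07
AUC = 1100 mg*hr/L


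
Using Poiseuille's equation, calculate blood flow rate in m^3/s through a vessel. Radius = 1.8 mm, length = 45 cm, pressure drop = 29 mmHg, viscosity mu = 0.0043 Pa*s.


Q = pi*r^4*dP / (8*mu*L)
r = 0.0018 m, L = 0.45 m
dP = 29 mmHg = 3866.338 Pa
Q = 8.2370e-06 m^3/s


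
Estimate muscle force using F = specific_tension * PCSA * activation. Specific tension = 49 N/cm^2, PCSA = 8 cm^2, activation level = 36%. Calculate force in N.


F = sigma * PCSA * activation
F = 49 * 8 * 0.36
F = 141.1 N


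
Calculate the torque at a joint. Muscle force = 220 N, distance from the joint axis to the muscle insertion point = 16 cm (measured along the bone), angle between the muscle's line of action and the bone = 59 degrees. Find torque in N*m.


Torque = F * d * sin(theta)   (moment arm = d*sin(theta))
d = 16 cm = 0.16 m
Torque = 220 * 0.16 * sin(59)
Torque = 30.17 N*m


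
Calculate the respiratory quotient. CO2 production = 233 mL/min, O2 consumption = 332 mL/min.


RQ = VCO2 / VO2
RQ = 233 / 332
RQ = 0.7018


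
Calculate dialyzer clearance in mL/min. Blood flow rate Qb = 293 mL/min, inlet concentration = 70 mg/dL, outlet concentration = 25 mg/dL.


K = Qb * (Cb_in - Cb_out) / Cb_in
K = 293 * (70 - 25) / 70
K = 188.4 mL/min


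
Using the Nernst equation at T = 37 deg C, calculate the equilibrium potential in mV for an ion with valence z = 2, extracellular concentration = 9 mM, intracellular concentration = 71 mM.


E = (RT/(zF)) * ln(C_out/C_in)
T = 37 + 273.15 = 310.15 K
E = (8.314 * 310.15 / (2 * 96485)) * ln(9/71)
E = -27.6 mV


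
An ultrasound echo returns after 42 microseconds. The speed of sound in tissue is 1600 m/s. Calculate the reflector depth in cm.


depth = c * t / 2
t = 42 us = 4.2000e-05 s
depth = 1600 * 4.2000e-05 / 2
depth = 0.0336 m = 3.36 cm


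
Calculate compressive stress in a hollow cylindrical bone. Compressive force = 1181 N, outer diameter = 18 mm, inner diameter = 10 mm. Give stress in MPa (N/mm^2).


A = pi*(r_o^2 - r_i^2)
r_o = 9 mm, r_i = 5 mm
A = 175.929 mm^2
sigma = F/A = 1181 / 175.929
sigma = 6.713 MPa


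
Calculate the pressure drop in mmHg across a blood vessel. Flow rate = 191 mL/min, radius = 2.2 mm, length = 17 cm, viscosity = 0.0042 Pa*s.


dP = 8*mu*L*Q / (pi*r^4)
Q = 191 mL/min = 3.18333e-06 m^3/s
dP = 247.075 Pa = 247.075 / 133.322 mmHg = 1.853 mmHg


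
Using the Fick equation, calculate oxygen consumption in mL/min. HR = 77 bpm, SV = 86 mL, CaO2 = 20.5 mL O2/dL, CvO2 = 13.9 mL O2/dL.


CO = HR*SV = 77*86/1000 = 6.622 L/min
a-v O2 diff = 20.5 - 13.9 = 6.6 mL/dL
VO2 = CO * (CaO2-CvO2) * 10 dL/L
VO2 = 6.622 * 6.6 * 10
VO2 = 437.1 mL/min


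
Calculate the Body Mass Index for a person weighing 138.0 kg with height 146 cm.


BMI = weight / height^2
height = 146 cm = 1.46 m
BMI = 138.0 / 1.46^2
BMI = 64.74 kg/m^2


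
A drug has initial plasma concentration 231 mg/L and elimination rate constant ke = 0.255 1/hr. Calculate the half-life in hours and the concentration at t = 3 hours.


t_half = ln(2) / ke = 0.693147 / 0.255 = 2.718 hr
C(t) = C0 * exp(-ke*t) = 231 * exp(-0.255*3)
C(3) = 107.5 mg/L


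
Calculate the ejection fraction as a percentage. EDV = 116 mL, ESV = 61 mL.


SV = EDV - ESV = 116 - 61 = 55 mL
EF = SV/EDV * 100 = 55/116 * 100
EF = 47.41%


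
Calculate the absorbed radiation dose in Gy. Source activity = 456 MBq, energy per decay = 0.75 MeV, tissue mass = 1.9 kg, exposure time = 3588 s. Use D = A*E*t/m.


A = 456 MBq = 4.5600e+08 Bq
E = 0.75 MeV = 1.2015e-13 J
D = A*E*t/m = 4.5600e+08*1.2015e-13*3588/1.9
D = 0.1035 Gy


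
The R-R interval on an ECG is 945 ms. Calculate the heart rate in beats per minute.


HR = 60 / RR_interval(s)
RR = 945 ms = 0.945 s
HR = 60 / 0.945 = 63.49 bpm


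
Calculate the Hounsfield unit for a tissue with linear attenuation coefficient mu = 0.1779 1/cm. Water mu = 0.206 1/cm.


HU = ((mu_tissue - mu_water) / mu_water) * 1000
HU = ((0.1779 - 0.206) / 0.206) * 1000
HU = -136.4


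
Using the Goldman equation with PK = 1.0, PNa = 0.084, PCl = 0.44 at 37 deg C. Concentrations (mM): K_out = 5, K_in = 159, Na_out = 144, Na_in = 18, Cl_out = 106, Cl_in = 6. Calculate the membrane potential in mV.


Vm = (RT/F)*ln((PK*Ko + PNa*Nao + PCl*Cli)/(PK*Ki + PNa*Nai + PCl*Clo))
Numer = 19.736, Denom = 207.152
Vm = -62.83 mV


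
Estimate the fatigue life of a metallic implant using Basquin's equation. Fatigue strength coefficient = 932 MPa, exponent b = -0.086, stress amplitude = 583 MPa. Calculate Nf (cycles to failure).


sigma_a = sigma_f' * (2Nf)^b
2Nf = (sigma_a/sigma_f')^(1/b)
2Nf = (583/932)^(1/-0.086)
2Nf = 233.96738
Nf = 117


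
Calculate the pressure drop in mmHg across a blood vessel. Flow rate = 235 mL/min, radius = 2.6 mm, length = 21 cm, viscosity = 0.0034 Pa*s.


dP = 8*mu*L*Q / (pi*r^4)
Q = 235 mL/min = 3.91667e-06 m^3/s
dP = 155.834 Pa = 155.834 / 133.322 mmHg = 1.169 mmHg


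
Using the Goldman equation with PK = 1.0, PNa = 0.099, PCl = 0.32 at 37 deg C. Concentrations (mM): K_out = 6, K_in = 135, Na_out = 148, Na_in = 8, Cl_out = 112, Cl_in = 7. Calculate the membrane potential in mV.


Vm = (RT/F)*ln((PK*Ko + PNa*Nao + PCl*Cli)/(PK*Ki + PNa*Nai + PCl*Clo))
Numer = 22.892, Denom = 171.632
Vm = -53.84 mV


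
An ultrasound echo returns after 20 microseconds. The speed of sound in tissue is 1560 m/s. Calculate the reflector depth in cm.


depth = c * t / 2
t = 20 us = 2.0000e-05 s
depth = 1560 * 2.0000e-05 / 2
depth = 0.0156 m = 1.56 cm


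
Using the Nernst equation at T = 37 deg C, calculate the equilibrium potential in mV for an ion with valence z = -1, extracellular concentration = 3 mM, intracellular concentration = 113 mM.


E = (RT/(zF)) * ln(C_out/C_in)
T = 37 + 273.15 = 310.15 K
E = (8.314 * 310.15 / (-1 * 96485)) * ln(3/113)
E = 96.98 mV


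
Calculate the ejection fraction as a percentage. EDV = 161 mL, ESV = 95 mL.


SV = EDV - ESV = 161 - 95 = 66 mL
EF = SV/EDV * 100 = 66/161 * 100
EF = 40.99%


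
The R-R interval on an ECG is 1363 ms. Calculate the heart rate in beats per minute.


HR = 60 / RR_interval(s)
RR = 1363 ms = 1.363 s
HR = 60 / 1.363 = 44.02 bpm


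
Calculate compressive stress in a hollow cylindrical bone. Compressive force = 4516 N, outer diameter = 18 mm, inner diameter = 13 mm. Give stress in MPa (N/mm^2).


A = pi*(r_o^2 - r_i^2)
r_o = 9 mm, r_i = 6.5 mm
A = 121.737 mm^2
sigma = F/A = 4516 / 121.737
sigma = 37.1 MPa


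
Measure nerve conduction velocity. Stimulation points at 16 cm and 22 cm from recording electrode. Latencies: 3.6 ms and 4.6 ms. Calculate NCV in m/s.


Distance = (22 - 16) / 100 = 0.06 m
dt = (4.6 - 3.6) / 1000 = 1.0000e-03 s
NCV = dist / dt = 60 m/s


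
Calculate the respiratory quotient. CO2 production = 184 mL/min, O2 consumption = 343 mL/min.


RQ = VCO2 / VO2
RQ = 184 / 343
RQ = 0.5364


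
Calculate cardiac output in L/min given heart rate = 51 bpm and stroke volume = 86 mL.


CO = HR * SV
CO = 51 * 86 / 1000
CO = 4.386 L/min


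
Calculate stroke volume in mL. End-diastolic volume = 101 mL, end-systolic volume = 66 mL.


SV = EDV - ESV
SV = 101 - 66
SV = 35 mL


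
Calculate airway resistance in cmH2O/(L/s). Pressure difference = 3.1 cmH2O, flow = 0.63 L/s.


R = dP / flow
R = 3.1 / 0.63
R = 4.921 cmH2O/(L/s)


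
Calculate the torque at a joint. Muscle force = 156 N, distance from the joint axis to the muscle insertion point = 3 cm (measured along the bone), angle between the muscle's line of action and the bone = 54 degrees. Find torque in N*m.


Torque = F * d * sin(theta)   (moment arm = d*sin(theta))
d = 3 cm = 0.03 m
Torque = 156 * 0.03 * sin(54)
Torque = 3.786 N*m


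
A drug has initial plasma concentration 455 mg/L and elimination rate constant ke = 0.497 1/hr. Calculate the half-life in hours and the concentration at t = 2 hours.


t_half = ln(2) / ke = 0.693147 / 0.497 = 1.395 hr
C(t) = C0 * exp(-ke*t) = 455 * exp(-0.497*2)
C(2) = 168.4 mg/L


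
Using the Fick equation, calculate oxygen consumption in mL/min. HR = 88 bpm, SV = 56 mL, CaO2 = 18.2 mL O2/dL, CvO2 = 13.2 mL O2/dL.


CO = HR*SV = 88*56/1000 = 4.928 L/min
a-v O2 diff = 18.2 - 13.2 = 5 mL/dL
VO2 = CO * (CaO2-CvO2) * 10 dL/L
VO2 = 4.928 * 5 * 10
VO2 = 246.4 mL/min


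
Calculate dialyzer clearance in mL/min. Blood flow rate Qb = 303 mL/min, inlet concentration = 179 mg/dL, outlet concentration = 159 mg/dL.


K = Qb * (Cb_in - Cb_out) / Cb_in
K = 303 * (179 - 159) / 179
K = 33.85 mL/min


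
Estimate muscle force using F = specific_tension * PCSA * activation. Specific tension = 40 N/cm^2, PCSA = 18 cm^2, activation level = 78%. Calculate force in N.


F = sigma * PCSA * activation
F = 40 * 18 * 0.78
F = 561.6 N


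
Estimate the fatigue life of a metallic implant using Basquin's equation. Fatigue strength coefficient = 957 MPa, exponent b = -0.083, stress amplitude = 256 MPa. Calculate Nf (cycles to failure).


sigma_a = sigma_f' * (2Nf)^b
2Nf = (sigma_a/sigma_f')^(1/b)
2Nf = (256/957)^(1/-0.083)
2Nf = 7937108.5
Nf = 3.9686e+06


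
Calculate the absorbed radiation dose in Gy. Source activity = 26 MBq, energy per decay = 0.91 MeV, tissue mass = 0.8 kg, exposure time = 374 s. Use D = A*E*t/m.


A = 26 MBq = 2.6000e+07 Bq
E = 0.91 MeV = 1.45782e-13 J
D = A*E*t/m = 2.6000e+07*1.45782e-13*374/0.8
D = 0.001772 Gy


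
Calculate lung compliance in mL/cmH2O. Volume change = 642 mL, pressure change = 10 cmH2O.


C = dV / dP
C = 642 / 10
C = 64.2 mL/cmH2O


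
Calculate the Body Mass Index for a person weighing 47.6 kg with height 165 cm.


BMI = weight / height^2
height = 165 cm = 1.65 m
BMI = 47.6 / 1.65^2
BMI = 17.48 kg/m^2


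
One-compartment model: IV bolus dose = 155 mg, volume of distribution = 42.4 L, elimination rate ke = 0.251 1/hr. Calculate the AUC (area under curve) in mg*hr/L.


C0 = Dose/Vd = 155/42.4 = 3.65566 mg/L
AUC = C0/ke = 3.65566/0.251
AUC = 14.56 mg*hr/L


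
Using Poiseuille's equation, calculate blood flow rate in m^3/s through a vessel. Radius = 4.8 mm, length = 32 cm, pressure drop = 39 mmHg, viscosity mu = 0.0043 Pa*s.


Q = pi*r^4*dP / (8*mu*L)
r = 0.0048 m, L = 0.32 m
dP = 39 mmHg = 5199.558 Pa
Q = 7.8772e-04 m^3/s


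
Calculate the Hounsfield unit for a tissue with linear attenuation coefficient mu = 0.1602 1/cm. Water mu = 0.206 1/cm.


HU = ((mu_tissue - mu_water) / mu_water) * 1000
HU = ((0.1602 - 0.206) / 0.206) * 1000
HU = -222.3


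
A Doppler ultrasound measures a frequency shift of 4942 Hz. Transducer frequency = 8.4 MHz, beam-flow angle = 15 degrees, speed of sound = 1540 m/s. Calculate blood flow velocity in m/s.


v = fd * c / (2 * f0 * cos(theta))
v = 4942 * 1540 / (2 * 8.4000e+06 * cos(15))
v = 0.469 m/s


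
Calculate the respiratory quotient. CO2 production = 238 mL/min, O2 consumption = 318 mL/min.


RQ = VCO2 / VO2
RQ = 238 / 318
RQ = 0.7484


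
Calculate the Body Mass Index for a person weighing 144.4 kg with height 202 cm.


BMI = weight / height^2
height = 202 cm = 2.02 m
BMI = 144.4 / 2.02^2
BMI = 35.39 kg/m^2


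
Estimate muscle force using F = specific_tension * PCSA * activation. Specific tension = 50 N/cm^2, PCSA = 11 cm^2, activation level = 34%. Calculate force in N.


F = sigma * PCSA * activation
F = 50 * 11 * 0.34
F = 187 N


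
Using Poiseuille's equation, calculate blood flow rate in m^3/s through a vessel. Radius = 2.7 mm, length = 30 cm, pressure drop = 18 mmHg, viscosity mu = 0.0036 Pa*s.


Q = pi*r^4*dP / (8*mu*L)
r = 0.0027 m, L = 0.3 m
dP = 18 mmHg = 2399.796 Pa
Q = 4.6373e-05 m^3/s


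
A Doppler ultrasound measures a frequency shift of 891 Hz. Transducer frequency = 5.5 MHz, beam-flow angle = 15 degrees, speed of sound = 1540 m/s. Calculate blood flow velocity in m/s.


v = fd * c / (2 * f0 * cos(theta))
v = 891 * 1540 / (2 * 5.5000e+06 * cos(15))
v = 0.1291 m/s


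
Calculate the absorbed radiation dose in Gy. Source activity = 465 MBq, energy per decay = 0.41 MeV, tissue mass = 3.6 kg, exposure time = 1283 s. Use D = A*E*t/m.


A = 465 MBq = 4.6500e+08 Bq
E = 0.41 MeV = 6.5682e-14 J
D = A*E*t/m = 4.6500e+08*6.5682e-14*1283/3.6
D = 0.01088 Gy


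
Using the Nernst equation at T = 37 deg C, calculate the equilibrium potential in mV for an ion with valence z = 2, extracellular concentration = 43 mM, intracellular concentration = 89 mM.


E = (RT/(zF)) * ln(C_out/C_in)
T = 37 + 273.15 = 310.15 K
E = (8.314 * 310.15 / (2 * 96485)) * ln(43/89)
E = -9.72 mV


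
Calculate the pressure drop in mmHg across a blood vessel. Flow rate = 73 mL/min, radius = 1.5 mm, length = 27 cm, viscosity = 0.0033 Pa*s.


dP = 8*mu*L*Q / (pi*r^4)
Q = 73 mL/min = 1.21667e-06 m^3/s
dP = 545.288 Pa = 545.288 / 133.322 mmHg = 4.09 mmHg


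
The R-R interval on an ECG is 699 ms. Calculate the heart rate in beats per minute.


HR = 60 / RR_interval(s)
RR = 699 ms = 0.699 s
HR = 60 / 0.699 = 85.84 bpm


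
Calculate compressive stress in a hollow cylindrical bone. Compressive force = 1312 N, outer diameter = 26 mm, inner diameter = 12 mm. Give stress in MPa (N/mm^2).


A = pi*(r_o^2 - r_i^2)
r_o = 13 mm, r_i = 6 mm
A = 417.832 mm^2
sigma = F/A = 1312 / 417.832
sigma = 3.14 MPa


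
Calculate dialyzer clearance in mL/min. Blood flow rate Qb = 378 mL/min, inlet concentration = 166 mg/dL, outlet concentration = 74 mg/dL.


K = Qb * (Cb_in - Cb_out) / Cb_in
K = 378 * (166 - 74) / 166
K = 209.5 mL/min


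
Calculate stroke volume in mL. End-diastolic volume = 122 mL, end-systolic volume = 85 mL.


SV = EDV - ESV
SV = 122 - 85
SV = 37 mL


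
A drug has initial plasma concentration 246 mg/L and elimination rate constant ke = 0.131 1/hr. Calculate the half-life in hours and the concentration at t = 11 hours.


t_half = ln(2) / ke = 0.693147 / 0.131 = 5.291 hr
C(t) = C0 * exp(-ke*t) = 246 * exp(-0.131*11)
C(11) = 58.23 mg/L


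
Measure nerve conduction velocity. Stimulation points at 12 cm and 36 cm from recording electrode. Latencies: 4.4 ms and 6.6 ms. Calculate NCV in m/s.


Distance = (36 - 12) / 100 = 0.24 m
dt = (6.6 - 4.4) / 1000 = 0.0022 s
NCV = dist / dt = 109.1 m/s


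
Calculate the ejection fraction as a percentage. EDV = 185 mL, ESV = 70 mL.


SV = EDV - ESV = 185 - 70 = 115 mL
EF = SV/EDV * 100 = 115/185 * 100
EF = 62.16%


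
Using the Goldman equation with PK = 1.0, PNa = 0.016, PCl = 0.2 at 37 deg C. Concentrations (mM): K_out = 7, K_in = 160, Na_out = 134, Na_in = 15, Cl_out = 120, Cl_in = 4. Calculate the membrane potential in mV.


Vm = (RT/F)*ln((PK*Ko + PNa*Nao + PCl*Cli)/(PK*Ki + PNa*Nai + PCl*Clo))
Numer = 9.944, Denom = 184.24
Vm = -78.02 mV


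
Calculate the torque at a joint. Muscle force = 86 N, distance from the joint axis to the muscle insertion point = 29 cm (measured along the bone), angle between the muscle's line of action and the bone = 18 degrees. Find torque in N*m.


Torque = F * d * sin(theta)   (moment arm = d*sin(theta))
d = 29 cm = 0.29 m
Torque = 86 * 0.29 * sin(18)
Torque = 7.707 N*m


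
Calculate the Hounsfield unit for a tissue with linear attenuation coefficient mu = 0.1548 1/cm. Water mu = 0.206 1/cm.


HU = ((mu_tissue - mu_water) / mu_water) * 1000
HU = ((0.1548 - 0.206) / 0.206) * 1000
HU = -248.5


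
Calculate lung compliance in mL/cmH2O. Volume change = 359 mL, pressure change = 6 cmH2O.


C = dV / dP
C = 359 / 6
C = 59.83 mL/cmH2O


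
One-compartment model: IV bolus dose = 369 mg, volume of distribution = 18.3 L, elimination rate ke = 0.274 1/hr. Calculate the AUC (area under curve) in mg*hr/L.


C0 = Dose/Vd = 369/18.3 = 20.1639 mg/L
AUC = C0/ke = 20.1639/0.274
AUC = 73.59 mg*hr/L


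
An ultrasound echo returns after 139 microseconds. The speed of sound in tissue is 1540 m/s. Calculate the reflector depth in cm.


depth = c * t / 2
t = 139 us = 1.3900e-04 s
depth = 1540 * 1.3900e-04 / 2
depth = 0.10703 m = 10.703 cm


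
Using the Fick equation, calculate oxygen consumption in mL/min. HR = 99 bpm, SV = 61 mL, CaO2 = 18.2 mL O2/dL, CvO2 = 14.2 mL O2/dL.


CO = HR*SV = 99*61/1000 = 6.039 L/min
a-v O2 diff = 18.2 - 14.2 = 4 mL/dL
VO2 = CO * (CaO2-CvO2) * 10 dL/L
VO2 = 6.039 * 4 * 10
VO2 = 241.6 mL/min


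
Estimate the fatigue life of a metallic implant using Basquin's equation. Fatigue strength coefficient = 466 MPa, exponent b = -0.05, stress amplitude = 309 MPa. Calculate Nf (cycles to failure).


sigma_a = sigma_f' * (2Nf)^b
2Nf = (sigma_a/sigma_f')^(1/b)
2Nf = (309/466)^(1/-0.05)
2Nf = 3702.9577
Nf = 1851


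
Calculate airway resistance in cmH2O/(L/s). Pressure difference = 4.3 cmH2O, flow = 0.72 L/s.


R = dP / flow
R = 4.3 / 0.72
R = 5.972 cmH2O/(L/s)


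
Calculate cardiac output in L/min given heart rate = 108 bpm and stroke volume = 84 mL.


CO = HR * SV
CO = 108 * 84 / 1000
CO = 9.072 L/min


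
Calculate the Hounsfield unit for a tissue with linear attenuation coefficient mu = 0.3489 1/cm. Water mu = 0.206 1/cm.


HU = ((mu_tissue - mu_water) / mu_water) * 1000
HU = ((0.3489 - 0.206) / 0.206) * 1000
HU = 693.7


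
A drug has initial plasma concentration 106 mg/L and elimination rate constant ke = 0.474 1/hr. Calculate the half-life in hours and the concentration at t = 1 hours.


t_half = ln(2) / ke = 0.693147 / 0.474 = 1.462 hr
C(t) = C0 * exp(-ke*t) = 106 * exp(-0.474*1)
C(1) = 65.99 mg/L


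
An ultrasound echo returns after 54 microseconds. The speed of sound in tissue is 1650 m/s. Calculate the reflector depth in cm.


depth = c * t / 2
t = 54 us = 5.4000e-05 s
depth = 1650 * 5.4000e-05 / 2
depth = 0.04455 m = 4.455 cm


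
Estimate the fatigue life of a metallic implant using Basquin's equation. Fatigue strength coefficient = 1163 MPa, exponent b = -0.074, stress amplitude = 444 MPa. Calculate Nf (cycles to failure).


sigma_a = sigma_f' * (2Nf)^b
2Nf = (sigma_a/sigma_f')^(1/b)
2Nf = (444/1163)^(1/-0.074)
2Nf = 448030.27
Nf = 2.24e+05


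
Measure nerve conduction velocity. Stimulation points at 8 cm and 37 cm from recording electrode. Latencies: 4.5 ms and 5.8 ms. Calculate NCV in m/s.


Distance = (37 - 8) / 100 = 0.29 m
dt = (5.8 - 4.5) / 1000 = 0.0013 s
NCV = dist / dt = 223.1 m/s


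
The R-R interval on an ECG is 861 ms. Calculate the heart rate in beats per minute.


HR = 60 / RR_interval(s)
RR = 861 ms = 0.861 s
HR = 60 / 0.861 = 69.69 bpm


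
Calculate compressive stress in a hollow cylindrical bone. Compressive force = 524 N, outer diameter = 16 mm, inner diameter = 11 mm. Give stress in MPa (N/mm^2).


A = pi*(r_o^2 - r_i^2)
r_o = 8 mm, r_i = 5.5 mm
A = 106.029 mm^2
sigma = F/A = 524 / 106.029
sigma = 4.942 MPa


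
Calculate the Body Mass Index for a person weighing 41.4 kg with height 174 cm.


BMI = weight / height^2
height = 174 cm = 1.74 m
BMI = 41.4 / 1.74^2
BMI = 13.67 kg/m^2


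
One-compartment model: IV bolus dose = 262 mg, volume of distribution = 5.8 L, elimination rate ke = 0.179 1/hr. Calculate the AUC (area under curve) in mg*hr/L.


C0 = Dose/Vd = 262/5.8 = 45.1724 mg/L
AUC = C0/ke = 45.1724/0.179
AUC = 252.4 mg*hr/L


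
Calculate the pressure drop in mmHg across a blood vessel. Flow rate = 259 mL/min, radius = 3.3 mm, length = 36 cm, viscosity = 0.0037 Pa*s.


dP = 8*mu*L*Q / (pi*r^4)
Q = 259 mL/min = 4.31667e-06 m^3/s
dP = 123.463 Pa = 123.463 / 133.322 mmHg = 0.9261 mmHg


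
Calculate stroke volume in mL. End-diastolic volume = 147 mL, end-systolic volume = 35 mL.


SV = EDV - ESV
SV = 147 - 35
SV = 112 mL


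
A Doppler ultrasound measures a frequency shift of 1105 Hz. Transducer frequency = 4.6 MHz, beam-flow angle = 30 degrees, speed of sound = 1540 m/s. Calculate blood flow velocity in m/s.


v = fd * c / (2 * f0 * cos(theta))
v = 1105 * 1540 / (2 * 4.6000e+06 * cos(30))
v = 0.2136 m/s


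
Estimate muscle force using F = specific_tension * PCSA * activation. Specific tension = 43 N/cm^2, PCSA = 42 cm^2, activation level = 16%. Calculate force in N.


F = sigma * PCSA * activation
F = 43 * 42 * 0.16
F = 289 N


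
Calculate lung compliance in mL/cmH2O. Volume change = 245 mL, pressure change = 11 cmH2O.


C = dV / dP
C = 245 / 11
C = 22.27 mL/cmH2O


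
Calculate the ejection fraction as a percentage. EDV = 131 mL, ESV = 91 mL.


SV = EDV - ESV = 131 - 91 = 40 mL
EF = SV/EDV * 100 = 40/131 * 100
EF = 30.53%


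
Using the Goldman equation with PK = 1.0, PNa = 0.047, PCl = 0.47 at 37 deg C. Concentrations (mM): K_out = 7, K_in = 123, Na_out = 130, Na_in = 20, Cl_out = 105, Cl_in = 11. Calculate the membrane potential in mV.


Vm = (RT/F)*ln((PK*Ko + PNa*Nao + PCl*Cli)/(PK*Ki + PNa*Nai + PCl*Clo))
Numer = 18.28, Denom = 173.29
Vm = -60.11 mV


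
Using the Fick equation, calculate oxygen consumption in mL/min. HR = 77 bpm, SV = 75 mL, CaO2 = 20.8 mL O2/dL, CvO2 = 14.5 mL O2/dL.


CO = HR*SV = 77*75/1000 = 5.775 L/min
a-v O2 diff = 20.8 - 14.5 = 6.3 mL/dL
VO2 = CO * (CaO2-CvO2) * 10 dL/L
VO2 = 5.775 * 6.3 * 10
VO2 = 363.8 mL/min


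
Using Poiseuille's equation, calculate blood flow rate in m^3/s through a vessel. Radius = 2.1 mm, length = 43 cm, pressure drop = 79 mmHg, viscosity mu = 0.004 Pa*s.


Q = pi*r^4*dP / (8*mu*L)
r = 0.0021 m, L = 0.43 m
dP = 79 mmHg = 10532.438 Pa
Q = 4.6767e-05 m^3/s


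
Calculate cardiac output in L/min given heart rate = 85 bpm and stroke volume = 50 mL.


CO = HR * SV
CO = 85 * 50 / 1000
CO = 4.25 L/min


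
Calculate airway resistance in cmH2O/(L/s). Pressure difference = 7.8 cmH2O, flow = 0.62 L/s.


R = dP / flow
R = 7.8 / 0.62
R = 12.58 cmH2O/(L/s)


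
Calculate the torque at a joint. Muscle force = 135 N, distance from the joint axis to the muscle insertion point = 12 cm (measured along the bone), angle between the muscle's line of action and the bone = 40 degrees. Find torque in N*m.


Torque = F * d * sin(theta)   (moment arm = d*sin(theta))
d = 12 cm = 0.12 m
Torque = 135 * 0.12 * sin(40)
Torque = 10.41 N*m


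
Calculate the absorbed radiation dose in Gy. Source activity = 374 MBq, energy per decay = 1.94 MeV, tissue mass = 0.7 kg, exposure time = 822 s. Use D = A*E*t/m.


A = 374 MBq = 3.7400e+08 Bq
E = 1.94 MeV = 3.10788e-13 J
D = A*E*t/m = 3.7400e+08*3.10788e-13*822/0.7
D = 0.1365 Gy


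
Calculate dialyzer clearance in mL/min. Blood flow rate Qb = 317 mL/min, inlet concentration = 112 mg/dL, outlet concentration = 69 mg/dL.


K = Qb * (Cb_in - Cb_out) / Cb_in
K = 317 * (112 - 69) / 112
K = 121.7 mL/min


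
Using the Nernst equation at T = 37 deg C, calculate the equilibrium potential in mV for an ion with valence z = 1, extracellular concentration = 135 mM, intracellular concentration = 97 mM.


E = (RT/(zF)) * ln(C_out/C_in)
T = 37 + 273.15 = 310.15 K
E = (8.314 * 310.15 / (1 * 96485)) * ln(135/97)
E = 8.834 mV


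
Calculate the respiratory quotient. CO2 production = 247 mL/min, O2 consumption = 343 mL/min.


RQ = VCO2 / VO2
RQ = 247 / 343
RQ = 0.7201


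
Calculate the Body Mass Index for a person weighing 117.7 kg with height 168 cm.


BMI = weight / height^2
height = 168 cm = 1.68 m
BMI = 117.7 / 1.68^2
BMI = 41.7 kg/m^2


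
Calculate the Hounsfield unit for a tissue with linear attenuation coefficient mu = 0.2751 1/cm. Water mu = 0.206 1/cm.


HU = ((mu_tissue - mu_water) / mu_water) * 1000
HU = ((0.2751 - 0.206) / 0.206) * 1000
HU = 335.4


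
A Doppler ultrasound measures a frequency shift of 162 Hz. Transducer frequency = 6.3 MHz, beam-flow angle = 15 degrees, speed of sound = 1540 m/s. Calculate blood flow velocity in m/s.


v = fd * c / (2 * f0 * cos(theta))
v = 162 * 1540 / (2 * 6.3000e+06 * cos(15))
v = 0.0205 m/s


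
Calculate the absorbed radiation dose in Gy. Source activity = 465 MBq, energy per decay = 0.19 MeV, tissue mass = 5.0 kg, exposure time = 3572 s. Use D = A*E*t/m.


A = 465 MBq = 4.6500e+08 Bq
E = 0.19 MeV = 3.0438e-14 J
D = A*E*t/m = 4.6500e+08*3.0438e-14*3572/5.0
D = 0.01011 Gy


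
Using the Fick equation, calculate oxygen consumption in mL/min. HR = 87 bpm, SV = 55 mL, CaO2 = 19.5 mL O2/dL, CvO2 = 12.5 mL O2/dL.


CO = HR*SV = 87*55/1000 = 4.785 L/min
a-v O2 diff = 19.5 - 12.5 = 7 mL/dL
VO2 = CO * (CaO2-CvO2) * 10 dL/L
VO2 = 4.785 * 7 * 10
VO2 = 335 mL/min


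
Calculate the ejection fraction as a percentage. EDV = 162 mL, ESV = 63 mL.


SV = EDV - ESV = 162 - 63 = 99 mL
EF = SV/EDV * 100 = 99/162 * 100
EF = 61.11%


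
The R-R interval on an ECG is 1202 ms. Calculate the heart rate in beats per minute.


HR = 60 / RR_interval(s)
RR = 1202 ms = 1.202 s
HR = 60 / 1.202 = 49.92 bpm


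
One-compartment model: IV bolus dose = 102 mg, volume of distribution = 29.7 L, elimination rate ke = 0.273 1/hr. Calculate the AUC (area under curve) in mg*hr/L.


C0 = Dose/Vd = 102/29.7 = 3.43434 mg/L
AUC = C0/ke = 3.43434/0.273
AUC = 12.58 mg*hr/L


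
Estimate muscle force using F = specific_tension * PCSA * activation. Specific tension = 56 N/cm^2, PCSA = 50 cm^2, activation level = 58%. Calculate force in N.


F = sigma * PCSA * activation
F = 56 * 50 * 0.58
F = 1624 N


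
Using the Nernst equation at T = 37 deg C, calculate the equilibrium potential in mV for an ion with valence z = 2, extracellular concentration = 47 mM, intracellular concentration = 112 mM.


E = (RT/(zF)) * ln(C_out/C_in)
T = 37 + 273.15 = 310.15 K
E = (8.314 * 310.15 / (2 * 96485)) * ln(47/112)
E = -11.6 mV


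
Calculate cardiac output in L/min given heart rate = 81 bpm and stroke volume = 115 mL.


CO = HR * SV
CO = 81 * 115 / 1000
CO = 9.315 L/min


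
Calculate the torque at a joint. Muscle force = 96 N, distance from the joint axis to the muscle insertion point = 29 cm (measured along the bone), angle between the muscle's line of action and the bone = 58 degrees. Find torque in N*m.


Torque = F * d * sin(theta)   (moment arm = d*sin(theta))
d = 29 cm = 0.29 m
Torque = 96 * 0.29 * sin(58)
Torque = 23.61 N*m


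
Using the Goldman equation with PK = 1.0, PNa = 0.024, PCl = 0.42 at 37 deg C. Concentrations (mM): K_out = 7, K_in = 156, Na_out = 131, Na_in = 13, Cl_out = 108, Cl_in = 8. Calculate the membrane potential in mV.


Vm = (RT/F)*ln((PK*Ko + PNa*Nao + PCl*Cli)/(PK*Ki + PNa*Nai + PCl*Clo))
Numer = 13.504, Denom = 201.672
Vm = -72.26 mV


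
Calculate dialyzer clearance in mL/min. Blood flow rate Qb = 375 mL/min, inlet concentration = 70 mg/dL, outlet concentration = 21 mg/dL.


K = Qb * (Cb_in - Cb_out) / Cb_in
K = 375 * (70 - 21) / 70
K = 262.5 mL/min


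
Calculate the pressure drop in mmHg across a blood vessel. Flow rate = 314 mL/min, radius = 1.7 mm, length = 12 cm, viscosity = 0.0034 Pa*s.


dP = 8*mu*L*Q / (pi*r^4)
Q = 314 mL/min = 5.23333e-06 m^3/s
dP = 651.003 Pa = 651.003 / 133.322 mmHg = 4.883 mmHg


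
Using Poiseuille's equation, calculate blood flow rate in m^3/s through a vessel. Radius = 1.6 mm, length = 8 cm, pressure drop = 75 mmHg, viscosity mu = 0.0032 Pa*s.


Q = pi*r^4*dP / (8*mu*L)
r = 0.0016 m, L = 0.08 m
dP = 75 mmHg = 9999.15 Pa
Q = 1.0052e-04 m^3/s


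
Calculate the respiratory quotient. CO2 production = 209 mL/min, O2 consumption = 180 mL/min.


RQ = VCO2 / VO2
RQ = 209 / 180
RQ = 1.161


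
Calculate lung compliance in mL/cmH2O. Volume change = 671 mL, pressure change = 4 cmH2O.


C = dV / dP
C = 671 / 4
C = 167.8 mL/cmH2O


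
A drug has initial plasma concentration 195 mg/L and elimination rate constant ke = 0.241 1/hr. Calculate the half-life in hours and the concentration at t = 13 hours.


t_half = ln(2) / ke = 0.693147 / 0.241 = 2.876 hr
C(t) = C0 * exp(-ke*t) = 195 * exp(-0.241*13)
C(13) = 8.499 mg/L


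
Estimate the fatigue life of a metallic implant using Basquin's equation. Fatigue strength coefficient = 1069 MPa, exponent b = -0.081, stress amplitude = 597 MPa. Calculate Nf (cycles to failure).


sigma_a = sigma_f' * (2Nf)^b
2Nf = (sigma_a/sigma_f')^(1/b)
2Nf = (597/1069)^(1/-0.081)
2Nf = 1328.9188
Nf = 664.5


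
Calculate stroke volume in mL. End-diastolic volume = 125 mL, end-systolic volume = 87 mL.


SV = EDV - ESV
SV = 125 - 87
SV = 38 mL


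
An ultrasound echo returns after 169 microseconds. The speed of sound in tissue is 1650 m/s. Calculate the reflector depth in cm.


depth = c * t / 2
t = 169 us = 1.6900e-04 s
depth = 1650 * 1.6900e-04 / 2
depth = 0.139425 m = 13.9425 cm


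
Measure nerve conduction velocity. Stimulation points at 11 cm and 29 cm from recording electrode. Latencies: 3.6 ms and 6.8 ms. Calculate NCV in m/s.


Distance = (29 - 11) / 100 = 0.18 m
dt = (6.8 - 3.6) / 1000 = 0.0032 s
NCV = dist / dt = 56.25 m/s


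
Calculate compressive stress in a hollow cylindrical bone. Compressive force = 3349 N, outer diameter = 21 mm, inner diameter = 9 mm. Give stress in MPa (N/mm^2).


A = pi*(r_o^2 - r_i^2)
r_o = 10.5 mm, r_i = 4.5 mm
A = 282.743 mm^2
sigma = F/A = 3349 / 282.743
sigma = 11.84 MPa


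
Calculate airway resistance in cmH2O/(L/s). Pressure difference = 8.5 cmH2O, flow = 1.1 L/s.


R = dP / flow
R = 8.5 / 1.1
R = 7.727 cmH2O/(L/s)


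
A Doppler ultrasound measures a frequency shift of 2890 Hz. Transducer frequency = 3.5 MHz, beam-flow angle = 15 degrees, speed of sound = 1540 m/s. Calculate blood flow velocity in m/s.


v = fd * c / (2 * f0 * cos(theta))
v = 2890 * 1540 / (2 * 3.5000e+06 * cos(15))
v = 0.6582 m/s


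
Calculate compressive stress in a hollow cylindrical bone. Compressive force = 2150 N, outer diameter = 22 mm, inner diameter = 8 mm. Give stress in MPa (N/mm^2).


A = pi*(r_o^2 - r_i^2)
r_o = 11 mm, r_i = 4 mm
A = 329.867 mm^2
sigma = F/A = 2150 / 329.867
sigma = 6.518 MPa


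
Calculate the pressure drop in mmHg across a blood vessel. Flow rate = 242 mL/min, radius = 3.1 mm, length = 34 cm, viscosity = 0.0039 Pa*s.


dP = 8*mu*L*Q / (pi*r^4)
Q = 242 mL/min = 4.03333e-06 m^3/s
dP = 147.469 Pa = 147.469 / 133.322 mmHg = 1.106 mmHg


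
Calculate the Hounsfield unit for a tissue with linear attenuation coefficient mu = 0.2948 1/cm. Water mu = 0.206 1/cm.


HU = ((mu_tissue - mu_water) / mu_water) * 1000
HU = ((0.2948 - 0.206) / 0.206) * 1000
HU = 431.1


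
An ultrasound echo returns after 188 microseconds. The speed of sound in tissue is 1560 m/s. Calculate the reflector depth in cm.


depth = c * t / 2
t = 188 us = 1.8800e-04 s
depth = 1560 * 1.8800e-04 / 2
depth = 0.14664 m = 14.664 cm


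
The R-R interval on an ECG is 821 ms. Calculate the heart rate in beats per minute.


HR = 60 / RR_interval(s)
RR = 821 ms = 0.821 s
HR = 60 / 0.821 = 73.08 bpm


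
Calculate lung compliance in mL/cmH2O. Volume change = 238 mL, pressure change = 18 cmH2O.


C = dV / dP
C = 238 / 18
C = 13.22 mL/cmH2O


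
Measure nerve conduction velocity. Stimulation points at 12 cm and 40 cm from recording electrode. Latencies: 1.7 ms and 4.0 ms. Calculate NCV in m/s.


Distance = (40 - 12) / 100 = 0.28 m
dt = (4.0 - 1.7) / 1000 = 0.0023 s
NCV = dist / dt = 121.7 m/s


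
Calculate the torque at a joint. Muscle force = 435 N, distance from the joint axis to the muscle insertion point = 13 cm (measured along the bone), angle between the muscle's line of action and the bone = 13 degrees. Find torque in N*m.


Torque = F * d * sin(theta)   (moment arm = d*sin(theta))
d = 13 cm = 0.13 m
Torque = 435 * 0.13 * sin(13)
Torque = 12.72 N*m


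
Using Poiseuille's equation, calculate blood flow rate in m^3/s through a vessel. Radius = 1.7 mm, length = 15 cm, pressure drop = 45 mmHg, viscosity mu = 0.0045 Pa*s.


Q = pi*r^4*dP / (8*mu*L)
r = 0.0017 m, L = 0.15 m
dP = 45 mmHg = 5999.49 Pa
Q = 2.9152e-05 m^3/s


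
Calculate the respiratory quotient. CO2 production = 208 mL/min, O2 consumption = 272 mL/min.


RQ = VCO2 / VO2
RQ = 208 / 272
RQ = 0.7647


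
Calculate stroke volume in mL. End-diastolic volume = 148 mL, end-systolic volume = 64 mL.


SV = EDV - ESV
SV = 148 - 64
SV = 84 mL


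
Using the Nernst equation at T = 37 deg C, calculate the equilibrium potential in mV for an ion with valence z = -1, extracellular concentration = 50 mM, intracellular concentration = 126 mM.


E = (RT/(zF)) * ln(C_out/C_in)
T = 37 + 273.15 = 310.15 K
E = (8.314 * 310.15 / (-1 * 96485)) * ln(50/126)
E = 24.7 mV


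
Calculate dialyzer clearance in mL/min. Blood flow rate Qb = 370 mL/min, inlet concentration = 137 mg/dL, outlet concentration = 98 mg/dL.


K = Qb * (Cb_in - Cb_out) / Cb_in
K = 370 * (137 - 98) / 137
K = 105.3 mL/min


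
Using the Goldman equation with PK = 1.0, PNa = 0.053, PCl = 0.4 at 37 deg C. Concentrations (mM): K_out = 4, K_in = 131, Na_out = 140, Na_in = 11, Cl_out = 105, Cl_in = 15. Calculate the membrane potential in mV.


Vm = (RT/F)*ln((PK*Ko + PNa*Nao + PCl*Cli)/(PK*Ki + PNa*Nai + PCl*Clo))
Numer = 17.42, Denom = 173.583
Vm = -61.44 mV


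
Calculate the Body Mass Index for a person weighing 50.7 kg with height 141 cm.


BMI = weight / height^2
height = 141 cm = 1.41 m
BMI = 50.7 / 1.41^2
BMI = 25.5 kg/m^2


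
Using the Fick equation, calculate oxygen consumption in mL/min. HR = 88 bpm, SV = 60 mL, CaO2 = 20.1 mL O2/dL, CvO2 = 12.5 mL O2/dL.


CO = HR*SV = 88*60/1000 = 5.28 L/min
a-v O2 diff = 20.1 - 12.5 = 7.6 mL/dL
VO2 = CO * (CaO2-CvO2) * 10 dL/L
VO2 = 5.28 * 7.6 * 10
VO2 = 401.3 mL/min


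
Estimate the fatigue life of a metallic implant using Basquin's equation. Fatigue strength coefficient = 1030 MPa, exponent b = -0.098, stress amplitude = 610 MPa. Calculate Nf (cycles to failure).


sigma_a = sigma_f' * (2Nf)^b
2Nf = (sigma_a/sigma_f')^(1/b)
2Nf = (610/1030)^(1/-0.098)
2Nf = 209.6544
Nf = 104.8


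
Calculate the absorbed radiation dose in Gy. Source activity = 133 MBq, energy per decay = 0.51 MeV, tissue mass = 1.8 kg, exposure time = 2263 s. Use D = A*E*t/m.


A = 133 MBq = 1.3300e+08 Bq
E = 0.51 MeV = 8.1702e-14 J
D = A*E*t/m = 1.3300e+08*8.1702e-14*2263/1.8
D = 0.01366 Gy


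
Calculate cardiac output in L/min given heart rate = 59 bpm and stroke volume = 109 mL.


CO = HR * SV
CO = 59 * 109 / 1000
CO = 6.431 L/min


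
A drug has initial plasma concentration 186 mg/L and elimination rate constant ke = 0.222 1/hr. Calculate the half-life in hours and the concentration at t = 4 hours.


t_half = ln(2) / ke = 0.693147 / 0.222 = 3.122 hr
C(t) = C0 * exp(-ke*t) = 186 * exp(-0.222*4)
C(4) = 76.53 mg/L


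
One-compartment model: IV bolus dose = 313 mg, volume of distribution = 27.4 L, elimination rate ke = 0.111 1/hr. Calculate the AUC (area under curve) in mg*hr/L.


C0 = Dose/Vd = 313/27.4 = 11.4234 mg/L
AUC = C0/ke = 11.4234/0.111
AUC = 102.9 mg*hr/L


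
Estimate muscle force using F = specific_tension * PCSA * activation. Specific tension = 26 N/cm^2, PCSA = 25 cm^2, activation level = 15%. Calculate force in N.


F = sigma * PCSA * activation
F = 26 * 25 * 0.15
F = 97.5 N


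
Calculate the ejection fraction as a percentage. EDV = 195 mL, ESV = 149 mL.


SV = EDV - ESV = 195 - 149 = 46 mL
EF = SV/EDV * 100 = 46/195 * 100
EF = 23.59%


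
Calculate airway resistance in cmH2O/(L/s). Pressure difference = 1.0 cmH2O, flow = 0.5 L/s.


R = dP / flow
R = 1.0 / 0.5
R = 2 cmH2O/(L/s)


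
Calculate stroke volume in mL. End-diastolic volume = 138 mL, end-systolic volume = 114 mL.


SV = EDV - ESV
SV = 138 - 114
SV = 24 mL


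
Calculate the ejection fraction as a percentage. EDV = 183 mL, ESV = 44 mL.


SV = EDV - ESV = 183 - 44 = 139 mL
EF = SV/EDV * 100 = 139/183 * 100
EF = 75.96%
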